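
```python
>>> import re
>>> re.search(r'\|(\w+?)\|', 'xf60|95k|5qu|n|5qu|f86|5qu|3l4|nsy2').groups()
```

('95k',)

`search` walks the string left to right and returns the first match it finds.
The match spans [4:9] → '|95k|'.
Captured: group 1 = '95k'.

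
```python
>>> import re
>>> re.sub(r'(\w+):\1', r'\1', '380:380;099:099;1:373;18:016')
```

'380;099;1:373;18:016'

`\1` is not a pattern — it's the concrete string captured by group 1, re-applied verbatim.
Matches: at [0:7] → '380:380'; at [8:15] → '099:099'.
The replacement refers to a captured group, so each match is rewritten using its own captured text.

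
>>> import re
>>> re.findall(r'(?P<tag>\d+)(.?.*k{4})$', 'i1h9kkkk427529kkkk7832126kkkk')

Pattern: one or more of a digit (captured as 'tag'); then optionally any character, then zero or more of any character, then exactly 4 of a literal 'k' (captured); then anchored at the end.
2 groups means the one result is a tuple of 2 captured strings — 1 here.

[('1', 'h9kkkk427529kkkk7832126kkkk')]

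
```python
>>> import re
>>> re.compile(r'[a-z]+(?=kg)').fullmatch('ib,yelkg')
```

None

Because the assertion is zero-width, the text it checks is not consumed and won't appear in the result.
`re.fullmatch` requires the pattern to consume the entire string.
Here there's no way to consume every character, so the call returns None.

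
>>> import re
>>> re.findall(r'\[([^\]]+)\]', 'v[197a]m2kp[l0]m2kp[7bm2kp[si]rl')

Because there's exactly one group, `findall` drops the full match and keeps group 1 from each hit.

['197a', 'l0', '7bm2kp[si']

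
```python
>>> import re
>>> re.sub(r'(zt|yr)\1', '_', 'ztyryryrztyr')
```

'zt_yrztyr'

The backreference `\1` re-matches whatever the first group consumed, character for character.
Each match is replaced by '_'.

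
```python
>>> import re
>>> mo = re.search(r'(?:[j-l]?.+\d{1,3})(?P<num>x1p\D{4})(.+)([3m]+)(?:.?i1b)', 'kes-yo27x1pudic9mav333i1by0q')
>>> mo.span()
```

(0, 25)

The pattern matches optionally a character in [j-l], then one or more of any character, then 1 to 3 of a digit (non-capturing group); then the literal 'x1p', then exactly 4 of a non-digit (captured as 'num'); then one or more of any character (captured); then one or more of one of [3m] (captured); then optionally any character, then the literal 'i1b' (non-capturing group).
The match spans [0:25] → 'kes-yo27x1pudic9mav333i1b'.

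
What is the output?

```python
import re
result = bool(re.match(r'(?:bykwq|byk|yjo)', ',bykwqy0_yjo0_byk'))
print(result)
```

`re.match` won't scan ahead — the pattern has to work from the very first character.
Here the string doesn't start with a match, so the call returns None, and `bool(None)` is False.

False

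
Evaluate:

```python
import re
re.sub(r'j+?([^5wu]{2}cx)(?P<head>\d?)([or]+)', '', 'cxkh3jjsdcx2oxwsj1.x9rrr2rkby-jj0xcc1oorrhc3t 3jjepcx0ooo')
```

`sub` substitutes '' at each match site.

'cxkh3xwsj1.x9rrr2rkby-jj0xcc1oorrhc3t 3'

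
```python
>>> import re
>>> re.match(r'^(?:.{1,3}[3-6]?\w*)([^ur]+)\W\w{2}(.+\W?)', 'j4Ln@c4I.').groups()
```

('n', 'I.')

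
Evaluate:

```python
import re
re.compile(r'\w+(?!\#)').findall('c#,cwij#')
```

Because the assertion is negative and zero-width, positions next to the forbidden text are skipped.
Since nothing is captured, `findall` lists the 1 matched substring directly.

['cwi']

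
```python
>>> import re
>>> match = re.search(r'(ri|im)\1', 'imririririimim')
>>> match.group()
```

'riri'

`\1` has to match the exact text group 1 already captured.
The match spans [2:6] → 'riri'.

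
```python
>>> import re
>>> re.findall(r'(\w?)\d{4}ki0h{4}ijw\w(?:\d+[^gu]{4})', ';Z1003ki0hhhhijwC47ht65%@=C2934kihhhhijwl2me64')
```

['Z']

One capturing group, so `findall` returns just the captured substring from the one match — 1 in all.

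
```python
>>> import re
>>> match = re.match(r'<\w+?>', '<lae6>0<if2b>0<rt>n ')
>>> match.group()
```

With `match`, the pattern is implicitly anchored at the beginning.
The match spans [0:6] → '<lae6>'.

'<lae6>'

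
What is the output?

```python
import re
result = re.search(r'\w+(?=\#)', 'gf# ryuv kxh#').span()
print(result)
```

The `(?=…)`/`(?<=…)` assertion just peeks at neighbouring text; it doesn't advance the match position.
Unlike `match`, `search` isn't anchored — it looks for the pattern anywhere in the string.
The match spans [0:2] → 'gf'.

(0, 2)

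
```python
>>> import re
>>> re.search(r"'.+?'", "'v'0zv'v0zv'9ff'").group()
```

The match spans [0:3] → "'v'".

"'v'"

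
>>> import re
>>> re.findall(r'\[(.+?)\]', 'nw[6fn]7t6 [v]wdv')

['6fn', 'v']

A `+?`/`*?`/`{m,n}?` starts at its minimum and grows only as far as needed for what follows to match.
One capturing group, so `findall` returns just the captured substring from each match — 2 in all.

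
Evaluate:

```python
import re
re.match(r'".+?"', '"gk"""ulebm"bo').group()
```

A `+?`/`*?`/`{m,n}?` starts at its minimum and grows only as far as needed for what follows to match.
`re.match` won't scan ahead — the pattern has to work from the very first character.
The match spans [0:4] → '"gk"'.

'"gk"'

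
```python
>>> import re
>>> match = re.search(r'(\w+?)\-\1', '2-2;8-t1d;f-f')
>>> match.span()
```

(0, 3)

A backreference is literal: `\1` must see the identical characters the first group matched.
`search` walks the string left to right and returns the first match it finds.
The match spans [0:3] → '2-2'.
Captured: group 1 = '2'.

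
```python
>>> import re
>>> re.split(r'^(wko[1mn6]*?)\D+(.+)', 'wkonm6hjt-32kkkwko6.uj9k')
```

['', 'wko', '6hjt-32kkkwko6.uj9k', '']

The pattern matches anchored at the start of the string; then the literal 'wko', then zero or more of one of [1mn6] (lazy) (captured); then one or more of a non-digit; then one or more of any character (captured).
The `?` after the quantifier makes it lazy — it takes as little as possible before letting the rest of the pattern try.
Matches to split on: at [0:24] → 'wkonm6hjt-32kkkwko6.uj9k'.
With a capturing group present, the delimiter's captured portion is kept in the result list.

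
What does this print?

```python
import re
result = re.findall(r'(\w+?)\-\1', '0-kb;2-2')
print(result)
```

A backreference is literal: `\1` must see the identical characters the first group matched.
Matches: at [5:8] match '2-2', group 1 = '2'.
Because there's exactly one group, `findall` drops the full match and keeps group 1 from the one hit.

['2']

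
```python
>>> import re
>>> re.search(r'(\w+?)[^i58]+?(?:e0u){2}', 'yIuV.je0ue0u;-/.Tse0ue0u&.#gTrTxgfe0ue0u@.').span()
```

Pattern: one or more of a word character (lazy) (captured); then one or more of any character except [i58] (lazy), then the literal 'e0u' repeated 2 times.
`re.search` scans for the first position where the pattern succeeds.
The match spans [0:12] → 'yIuV.je0ue0u'.
Captured: group 1 = 'y'.

(0, 12)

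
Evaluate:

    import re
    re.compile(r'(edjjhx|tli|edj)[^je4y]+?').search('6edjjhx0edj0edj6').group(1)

`re.search` scans for the first position where the pattern succeeds.
The match spans [1:8] → 'edjjhx0'.
Captured: group 1 = 'edjjhx'.

'edjjhx'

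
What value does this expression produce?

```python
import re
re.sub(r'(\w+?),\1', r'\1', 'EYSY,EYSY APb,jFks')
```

'EYSY APb,jFks'

A backreference is literal: `\1` must see the identical characters the first group matched.
The replacement refers to a captured group, so each match is rewritten using its own captured text.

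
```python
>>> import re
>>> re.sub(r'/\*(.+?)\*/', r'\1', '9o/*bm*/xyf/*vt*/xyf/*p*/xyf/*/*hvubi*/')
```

'9obmxyfvtxyfpxyf/*hvubi'

A non-greedy quantifier consumes as few characters as it can — just enough that the remainder of the pattern still matches from where it stops; whatever follows it matches normally.
Matches: at [2:8] → '/*bm*/'; at [11:17] → '/*vt*/'; at [20:25] → '/*p*/'; at [28:39] → '/*/*hvubi*/'.
Each match is replaced using the text its own group 1 captured.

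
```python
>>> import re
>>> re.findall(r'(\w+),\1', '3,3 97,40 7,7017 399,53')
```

['3', '7']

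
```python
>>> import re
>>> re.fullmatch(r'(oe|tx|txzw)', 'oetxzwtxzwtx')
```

None

`fullmatch` succeeds only if the pattern covers the string from start to end.
Here the pattern can't cover the whole string, so the call returns None.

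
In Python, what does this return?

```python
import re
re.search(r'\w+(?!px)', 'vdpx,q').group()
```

'vdpx'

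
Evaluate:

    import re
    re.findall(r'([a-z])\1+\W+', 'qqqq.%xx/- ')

['q', 'x']

`\1` is not a pattern — it's the concrete string captured by group 1, re-applied verbatim.
Scanning left to right: at [0:6] match 'qqqq.%', group 1 = 'q'; at [6:11] match 'xx/- ', group 1 = 'x'.
One capturing group, so `findall` returns just the captured substring from each match — 2 in all.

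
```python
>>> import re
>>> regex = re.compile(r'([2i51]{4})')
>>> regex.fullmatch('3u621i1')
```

This matches exactly 4 of one of [2i51] (captured).
`re.fullmatch` is like wrapping the pattern in `^…$` (in single-line mode).
Here the string isn't matched end-to-end, so the call returns None.

None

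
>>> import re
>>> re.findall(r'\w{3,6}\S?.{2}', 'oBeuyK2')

Since nothing is captured, `findall` lists the 1 matched substring directly.

['oBeuyK2']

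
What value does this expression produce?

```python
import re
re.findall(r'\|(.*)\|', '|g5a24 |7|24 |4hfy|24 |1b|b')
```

['g5a24 |7|24 |4hfy|24 |1b']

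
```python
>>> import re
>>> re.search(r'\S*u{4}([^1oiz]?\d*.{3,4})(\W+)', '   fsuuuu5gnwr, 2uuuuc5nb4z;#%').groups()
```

('5gnwr', ', ')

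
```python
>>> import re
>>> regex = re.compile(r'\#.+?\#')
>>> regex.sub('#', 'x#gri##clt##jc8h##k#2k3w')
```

'x####2k3w'

A non-greedy quantifier consumes as few characters as it can — just enough that the remainder of the pattern still matches from where it stops; whatever follows it matches normally.
Matches: at [1:6] → '#gri#'; at [6:11] → '#clt#'; at [11:17] → '#jc8h#'; at [17:20] → '#k#'.
Each match is replaced by '#'.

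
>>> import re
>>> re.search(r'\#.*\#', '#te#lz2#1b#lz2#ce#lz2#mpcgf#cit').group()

The match spans [0:28] → '#te#lz2#1b#lz2#ce#lz2#mpcgf#'.

'#te#lz2#1b#lz2#ce#lz2#mpcgf#'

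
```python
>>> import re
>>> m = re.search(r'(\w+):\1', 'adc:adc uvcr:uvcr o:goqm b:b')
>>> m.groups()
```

('adc',)

After group 1 captures some text, `\1` only succeeds where that same text appears again.
`re.search` tries every starting position until one works.
The match spans [0:7] → 'adc:adc'.
Captured: group 1 = 'adc'.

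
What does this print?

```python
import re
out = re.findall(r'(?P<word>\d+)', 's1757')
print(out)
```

One capturing group, so `findall` returns just the captured substring from the one match — 1 in all.

['1757']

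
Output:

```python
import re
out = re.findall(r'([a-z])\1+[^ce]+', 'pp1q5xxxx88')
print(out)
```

['p']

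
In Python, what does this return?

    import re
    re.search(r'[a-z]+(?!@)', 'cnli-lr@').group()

`(?!…)`/`(?<!…)` only lets a position through if the neighbouring text does NOT match; no characters are consumed.
The match spans [0:4] → 'cnli'.

'cnli'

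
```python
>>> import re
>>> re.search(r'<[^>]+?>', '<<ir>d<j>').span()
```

`search` walks the string left to right and returns the first match it finds.
The match spans [0:5] → '<<ir>'.

(0, 5)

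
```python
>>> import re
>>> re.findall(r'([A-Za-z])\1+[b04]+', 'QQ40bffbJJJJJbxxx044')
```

After group 1 captures some text, `\1` only succeeds where that same text appears again.
Walking the string: at [0:5] match 'QQ40b', group 1 = 'Q'; at [5:8] match 'ffb', group 1 = 'f'; at [8:14] match 'JJJJJb', group 1 = 'J'; at [14:20] match 'xxx044', group 1 = 'x'.
With a single group, `findall` returns only what that group captured — 4 items.

['Q', 'f', 'J', 'x']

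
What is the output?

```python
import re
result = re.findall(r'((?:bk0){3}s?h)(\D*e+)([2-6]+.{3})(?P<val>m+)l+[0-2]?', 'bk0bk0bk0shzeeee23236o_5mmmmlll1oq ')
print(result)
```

Pattern: the literal 'bk0' repeated 3 times, then optionally a literal 's', then a literal 'h' (captured); then zero or more of a non-digit, then one or more of the literal 'e' (captured); then one or more of a character in [2-6], then exactly 3 of any character (captured); then one or more of a literal 'm' (captured as 'val'); then one or more of a literal 'l', then optionally a character in [0-2].
With 4 capturing groups, `findall` returns a 4-tuple per match.

[('bk0bk0bk0sh', 'zeeee', '23236o_5', 'mmmm')]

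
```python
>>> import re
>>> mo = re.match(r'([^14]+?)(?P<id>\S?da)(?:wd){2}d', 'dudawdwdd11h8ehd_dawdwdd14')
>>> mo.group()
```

'dudawdwdd'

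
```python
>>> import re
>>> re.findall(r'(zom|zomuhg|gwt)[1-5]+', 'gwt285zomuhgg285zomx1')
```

Walking the string: at [0:4] match 'gwt2', group 1 = 'gwt'.
`findall` collects group 1 from the one match (1 total).

['gwt']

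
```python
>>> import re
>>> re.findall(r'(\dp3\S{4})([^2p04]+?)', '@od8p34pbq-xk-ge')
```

This matches a digit, then the literal 'p3', then exactly 4 of a non-whitespace character (captured); then one or more of any character except [2p04] (lazy) (captured).
Lazy quantifiers expand one character at a time until the remainder of the pattern can match.
Walking the string: at [3:11] match '8p34pbq-', groups = ('8p34pbq', '-').
With 2 capturing groups, `findall` returns a 2-tuple per match.

[('8p34pbq', '-')]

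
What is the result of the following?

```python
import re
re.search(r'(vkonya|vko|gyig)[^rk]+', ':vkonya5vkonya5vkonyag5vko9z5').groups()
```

('vkonya',)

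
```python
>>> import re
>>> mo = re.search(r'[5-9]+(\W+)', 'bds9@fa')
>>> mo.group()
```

'9@'

This matches one or more of a character in [5-9]; then one or more of a non-word character (captured).
`re.search` tries every starting position until one works.
The match spans [3:5] → '9@'.
Captured: group 1 = '@'.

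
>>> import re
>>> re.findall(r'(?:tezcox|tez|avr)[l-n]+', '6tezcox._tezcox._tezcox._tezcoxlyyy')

Matches: at [25:32] → 'tezcoxl'.
Since nothing is captured, `findall` lists the 1 matched substring directly.

['tezcoxl']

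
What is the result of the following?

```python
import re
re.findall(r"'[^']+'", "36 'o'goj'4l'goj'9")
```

["'o'", "'4l'"]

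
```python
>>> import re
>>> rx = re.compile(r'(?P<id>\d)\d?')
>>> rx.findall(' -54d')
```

This matches a digit (captured as 'id'); then optionally a digit.
Scanning left to right: at [2:4] match '54', group 1 = '5'.
One capturing group, so `findall` returns just the captured substring from the one match — 1 in all.

['5']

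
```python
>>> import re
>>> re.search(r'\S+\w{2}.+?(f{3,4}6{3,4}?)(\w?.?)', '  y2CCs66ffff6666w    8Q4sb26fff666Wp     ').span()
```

The pattern matches one or more of a non-whitespace character, then exactly 2 of a word character, then one or more of any character (lazy); then 3 to 4 of the literal 'f', then 3 to 4 of the literal '6' (lazy) (captured); then optionally a word character, then optionally any character (captured).
`search` walks the string left to right and returns the first match it finds.
The match spans [2:37] → 'y2CCs66ffff6666w    8Q4sb26fff666Wp'.
Captured: group 1 = 'fff666', group 2 = 'Wp'.

(2, 37)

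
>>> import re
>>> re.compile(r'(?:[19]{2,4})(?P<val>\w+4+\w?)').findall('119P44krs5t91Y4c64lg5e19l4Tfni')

['P44krs5t91Y4c64lg5e19l4T']

The pattern matches 2 to 4 of one of [19] (non-capturing group); then one or more of a word character, then one or more of the literal '4', then optionally a word character (captured as 'val').
Scanning left to right: at [0:27] match '119P44krs5t91Y4c64lg5e19l4T', group 1 = 'P44krs5t91Y4c64lg5e19l4T'.
With a single group, `findall` returns only what that group captured — 1 item.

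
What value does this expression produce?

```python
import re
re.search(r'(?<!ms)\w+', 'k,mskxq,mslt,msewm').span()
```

(0, 1)

Because the assertion is negative and zero-width, positions next to the forbidden text are skipped.
The match spans [0:1] → 'k'.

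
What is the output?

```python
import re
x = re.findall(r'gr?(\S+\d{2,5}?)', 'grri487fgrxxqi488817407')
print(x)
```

The pattern matches the literal 'g', then optionally the literal 'r'; then one or more of a non-whitespace character, then 2 to 5 of a digit (lazy) (captured).
Scanning left to right: at [0:23] match 'grri487fgrxxqi488817407', group 1 = 'ri487fgrxxqi488817407'.
`findall` collects group 1 from the one match (1 total).

['ri487fgrxxqi488817407']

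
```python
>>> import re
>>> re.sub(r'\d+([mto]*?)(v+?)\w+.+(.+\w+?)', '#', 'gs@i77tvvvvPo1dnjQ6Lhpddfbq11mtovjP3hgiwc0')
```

'gs@i#'

This matches one or more of a digit; then zero or more of one of [mto] (lazy) (captured); then one or more of a literal 'v' (lazy) (captured); then one or more of a word character; then one or more of any character; then one or more of any character, then one or more of a word character (lazy) (captured).
Every occurrence is swapped for '#'.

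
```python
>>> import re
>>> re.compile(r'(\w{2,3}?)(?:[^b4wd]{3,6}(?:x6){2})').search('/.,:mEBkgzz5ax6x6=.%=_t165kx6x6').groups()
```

Pattern: 2 to 3 of a word character (lazy) (captured); then 3 to 6 of any character except [b4wd], then the literal 'x6' repeated 2 times (non-capturing group).
`re.search` scans for the first position where the pattern succeeds.
The match spans [4:17] → 'mEBkgzz5ax6x6'.
Captured: group 1 = 'mEB'.

('mEB',)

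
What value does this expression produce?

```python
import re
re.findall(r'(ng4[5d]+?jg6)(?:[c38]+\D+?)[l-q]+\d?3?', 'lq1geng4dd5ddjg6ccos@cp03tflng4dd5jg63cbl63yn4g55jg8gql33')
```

['ng4dd5ddjg6', 'ng4dd5jg6']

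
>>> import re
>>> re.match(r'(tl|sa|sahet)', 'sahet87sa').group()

With `match`, the pattern is implicitly anchored at the beginning.
The match spans [0:2] → 'sa'.

'sa'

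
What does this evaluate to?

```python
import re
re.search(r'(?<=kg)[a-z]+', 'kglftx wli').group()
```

Lookahead/lookbehind check context without consuming it, so the matched span excludes the asserted characters.
The match spans [2:6] → 'lftx'.

'lftx'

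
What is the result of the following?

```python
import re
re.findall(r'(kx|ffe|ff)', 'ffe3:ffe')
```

['ffe', 'ffe']

Alternation tries branches left to right and keeps the first one that lets the overall match succeed at that position.
`findall` collects group 1 from each match (2 total).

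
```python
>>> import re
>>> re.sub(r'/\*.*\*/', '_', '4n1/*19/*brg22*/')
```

'4n1_'

Matches: at [3:16] → '/*19/*brg22*/'.
Every occurrence is swapped for '_'.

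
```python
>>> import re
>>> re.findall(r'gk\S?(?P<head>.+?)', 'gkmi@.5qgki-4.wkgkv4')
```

A `+?`/`*?`/`{m,n}?` starts at its minimum and grows only as far as needed for what follows to match.
`findall` collects group 1 from each match (3 total).

['i', '-', '4']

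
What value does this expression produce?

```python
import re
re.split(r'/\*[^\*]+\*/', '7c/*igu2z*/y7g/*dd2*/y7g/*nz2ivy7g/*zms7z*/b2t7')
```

['7c', 'y7g', 'y7g/*nz2ivy7g', 'b2t7']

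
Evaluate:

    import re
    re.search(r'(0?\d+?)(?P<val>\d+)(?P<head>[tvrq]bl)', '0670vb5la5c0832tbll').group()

'0832tbl'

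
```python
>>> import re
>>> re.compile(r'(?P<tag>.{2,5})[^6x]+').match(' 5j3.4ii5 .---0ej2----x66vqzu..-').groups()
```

(' 5j3.',)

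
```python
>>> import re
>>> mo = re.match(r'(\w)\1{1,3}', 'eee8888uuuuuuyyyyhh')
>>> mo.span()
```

(0, 3)

With `match`, the pattern is implicitly anchored at the beginning.
The match spans [0:3] → 'eee'.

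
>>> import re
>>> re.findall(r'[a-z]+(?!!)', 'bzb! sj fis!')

['bz', 'sj', 'fi']

`(?!…)`/`(?<!…)` only lets a position through if the neighbouring text does NOT match; no characters are consumed.
Scanning left to right: at [0:2] → 'bz'; at [5:7] → 'sj'; at [8:10] → 'fi'.
With no groups in the pattern, `findall` gives back each whole match — 3 here.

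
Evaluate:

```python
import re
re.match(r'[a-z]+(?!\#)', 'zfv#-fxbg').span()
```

(0, 2)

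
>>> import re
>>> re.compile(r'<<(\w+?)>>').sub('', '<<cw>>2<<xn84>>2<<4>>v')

`sub` substitutes '' at each match site.

'22v'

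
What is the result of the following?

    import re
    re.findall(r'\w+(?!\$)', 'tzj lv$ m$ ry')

['tzj', 'l', 'ry']

The negative lookaround is zero-width — it rules out positions where the adjacent text would match, without consuming anything.
Since nothing is captured, `findall` lists the 3 matched substrings directly.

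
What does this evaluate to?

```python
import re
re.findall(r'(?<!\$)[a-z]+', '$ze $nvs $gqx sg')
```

['e', 'vs', 'qx', 'sg']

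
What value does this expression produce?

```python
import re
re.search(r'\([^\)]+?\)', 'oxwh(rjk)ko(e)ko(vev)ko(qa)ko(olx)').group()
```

'(rjk)'

The match spans [4:9] → '(rjk)'.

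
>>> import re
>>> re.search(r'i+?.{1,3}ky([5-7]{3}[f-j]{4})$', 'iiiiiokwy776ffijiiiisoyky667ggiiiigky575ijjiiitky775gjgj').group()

The pattern matches one or more of a literal 'i' (lazy), then 1 to 3 of any character, then the literal 'ky'; then exactly 3 of a character in [5-7], then exactly 4 of a character in [f-j] (captured); then anchored at the end.
`search` walks the string left to right and returns the first match it finds.
The match spans [43:56] → 'iiitky775gjgj'.
Captured: group 1 = '775gjgj'.

'iiitky775gjgj'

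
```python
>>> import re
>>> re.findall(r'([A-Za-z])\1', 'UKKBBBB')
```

['K', 'B', 'B']

The backreference `\1` re-matches whatever the first group consumed, character for character.
Matches: at [1:3] match 'KK', group 1 = 'K'; at [3:5] match 'BB', group 1 = 'B'; at [5:7] match 'BB', group 1 = 'B'.
One capturing group, so `findall` returns just the captured substring from each match — 3 in all.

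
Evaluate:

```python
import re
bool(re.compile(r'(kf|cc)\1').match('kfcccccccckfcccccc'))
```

False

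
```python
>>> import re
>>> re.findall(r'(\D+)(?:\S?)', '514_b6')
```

['_b']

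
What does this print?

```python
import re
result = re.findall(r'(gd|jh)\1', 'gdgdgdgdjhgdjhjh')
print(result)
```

`\1` has to match the exact text group 1 already captured.
With a single group, `findall` returns only what that group captured — 3 items.

['gd', 'gd', 'jh']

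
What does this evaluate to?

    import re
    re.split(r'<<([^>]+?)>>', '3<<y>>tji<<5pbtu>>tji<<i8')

['3', 'y', 'tji', '5pbtu', 'tji<<i8']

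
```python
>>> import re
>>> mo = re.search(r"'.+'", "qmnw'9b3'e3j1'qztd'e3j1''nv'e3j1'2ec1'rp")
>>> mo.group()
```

The match spans [4:38] → "'9b3'e3j1'qztd'e3j1''nv'e3j1'2ec1'".

"'9b3'e3j1'qztd'e3j1''nv'e3j1'2ec1'"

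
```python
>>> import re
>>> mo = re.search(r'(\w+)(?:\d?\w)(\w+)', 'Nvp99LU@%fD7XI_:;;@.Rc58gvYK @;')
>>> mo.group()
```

'Nvp99LU'

The pattern matches one or more of a word character (captured); then optionally a digit, then a word character (non-capturing group); then one or more of a word character (captured).
`re.search` tries every starting position until one works.
The match spans [0:7] → 'Nvp99LU'.
Captured: group 1 = 'Nvp99', group 2 = 'U'.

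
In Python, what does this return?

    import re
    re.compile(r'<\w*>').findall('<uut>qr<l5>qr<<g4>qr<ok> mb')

['<uut>', '<l5>', '<g4>', '<ok>']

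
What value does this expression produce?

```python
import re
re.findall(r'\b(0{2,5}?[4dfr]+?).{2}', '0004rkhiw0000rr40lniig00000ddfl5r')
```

The `?` after the quantifier makes it lazy — it takes as little as possible before letting the rest of the pattern try.
With a single group, `findall` returns only what that group captured — 1 item.

['0004']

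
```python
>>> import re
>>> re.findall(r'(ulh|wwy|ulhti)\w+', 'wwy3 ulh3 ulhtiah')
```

Alternation tries branches left to right and keeps the first one that lets the overall match succeed at that position.
Walking the string: at [0:4] match 'wwy3', group 1 = 'wwy'; at [5:9] match 'ulh3', group 1 = 'ulh'; at [10:17] match 'ulhtiah', group 1 = 'ulh'.
`findall` collects group 1 from each match (3 total).

['wwy', 'ulh', 'ulh']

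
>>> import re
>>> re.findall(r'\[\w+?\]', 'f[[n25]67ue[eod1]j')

['[n25]', '[eod1]']

No capturing groups, so `findall` returns the 2 full match strings.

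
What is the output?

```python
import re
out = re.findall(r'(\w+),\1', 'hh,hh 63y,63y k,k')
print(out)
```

['hh', '63y', 'k']

`\1` is not a pattern — it's the concrete string captured by group 1, re-applied verbatim.
Scanning left to right: at [0:5] match 'hh,hh', group 1 = 'hh'; at [6:13] match '63y,63y', group 1 = '63y'; at [14:17] match 'k,k', group 1 = 'k'.
One capturing group, so `findall` returns just the captured substring from each match — 3 in all.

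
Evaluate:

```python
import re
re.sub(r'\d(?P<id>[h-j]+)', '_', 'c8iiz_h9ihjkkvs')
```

'c_z_h_kkvs'

This matches a digit; then one or more of a character in [h-j] (captured as 'id').
Matches: at [1:4] → '8ii'; at [7:11] → '9ihj'.
Each match is replaced by '_'.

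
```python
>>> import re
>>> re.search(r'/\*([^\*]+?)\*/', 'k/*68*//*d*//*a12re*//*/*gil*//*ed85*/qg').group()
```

Unlike `match`, `search` isn't anchored — it looks for the pattern anywhere in the string.
The match spans [1:7] → '/*68*/'.
Captured: group 1 = '68'.

'/*68*/'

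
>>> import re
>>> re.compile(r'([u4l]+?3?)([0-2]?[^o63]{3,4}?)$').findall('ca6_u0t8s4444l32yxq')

[('4444l3', '2yxq')]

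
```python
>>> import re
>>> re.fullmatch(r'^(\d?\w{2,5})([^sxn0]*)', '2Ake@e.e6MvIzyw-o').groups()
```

This matches anchored at the start of the string; then optionally a digit, then 2 to 5 of a word character (captured); then zero or more of any character except [sxn0] (captured).
`fullmatch` succeeds only if the pattern covers the string from start to end.
The match spans [0:17] → '2Ake@e.e6MvIzyw-o'.
Captured: group 1 = '2Ake', group 2 = '@e.e6MvIzyw-o'.

('2Ake', '@e.e6MvIzyw-o')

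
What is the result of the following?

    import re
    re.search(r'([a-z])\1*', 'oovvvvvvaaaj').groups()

The match spans [0:2] → 'oo'.
Captured: group 1 = 'o'.

('o',)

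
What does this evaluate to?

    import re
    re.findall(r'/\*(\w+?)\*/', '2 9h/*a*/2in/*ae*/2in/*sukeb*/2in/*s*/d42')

Scanning left to right: at [4:9] match '/*a*/', group 1 = 'a'; at [12:18] match '/*ae*/', group 1 = 'ae'; at [21:30] match '/*sukeb*/', group 1 = 'sukeb'; at [33:38] match '/*s*/', group 1 = 's'.
Because there's exactly one group, `findall` drops the full match and keeps group 1 from each hit.

['a', 'ae', 'sukeb', 's']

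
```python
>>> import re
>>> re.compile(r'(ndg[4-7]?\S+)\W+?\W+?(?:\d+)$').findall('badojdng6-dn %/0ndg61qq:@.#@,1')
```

Because there's exactly one group, `findall` drops the full match and keeps group 1 from the one hit.

['ndg61qq:@.#']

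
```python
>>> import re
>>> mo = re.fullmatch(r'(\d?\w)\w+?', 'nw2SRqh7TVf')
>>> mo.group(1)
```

'n'

The match spans [0:11] → 'nw2SRqh7TVf'.
Captured: group 1 = 'n'.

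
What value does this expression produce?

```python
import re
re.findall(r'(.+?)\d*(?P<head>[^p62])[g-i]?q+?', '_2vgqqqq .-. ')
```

A non-greedy quantifier consumes as few characters as it can — just enough that the remainder of the pattern still matches from where it stops; whatever follows it matches normally.
`findall` packs the 2 group values into a tuple for every match.

[('_', 'v'), ('q', 'q')]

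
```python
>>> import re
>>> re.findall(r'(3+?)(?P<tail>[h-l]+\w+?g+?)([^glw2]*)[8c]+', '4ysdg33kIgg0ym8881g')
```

[('33', 'kIgg', '0ym88')]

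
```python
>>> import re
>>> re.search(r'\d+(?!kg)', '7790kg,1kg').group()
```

'779'

A negative assertion filters positions out without eating any characters.
The match spans [0:3] → '779'.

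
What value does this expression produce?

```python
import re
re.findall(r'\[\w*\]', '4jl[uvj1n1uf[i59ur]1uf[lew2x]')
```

['[i59ur]', '[lew2x]']

Scanning left to right: at [12:19] → '[i59ur]'; at [22:29] → '[lew2x]'.
`findall` yields the raw match text (2 of them) because the pattern has no groups.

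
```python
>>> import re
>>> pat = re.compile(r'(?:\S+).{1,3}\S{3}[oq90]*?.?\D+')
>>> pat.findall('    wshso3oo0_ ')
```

['wshso3oo0_ ']

Pattern: one or more of a non-whitespace character (non-capturing group); then 1 to 3 of any character; then exactly 3 of a non-whitespace character, then zero or more of one of [oq90] (lazy); then optionally any character, then one or more of a non-digit.
Walking the string: at [4:15] → 'wshso3oo0_ '.
Since nothing is captured, `findall` lists the 1 matched substring directly.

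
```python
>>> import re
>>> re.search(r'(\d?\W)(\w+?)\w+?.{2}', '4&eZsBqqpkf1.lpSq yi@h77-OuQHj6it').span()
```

Pattern: optionally a digit, then a non-word character (captured); then one or more of a word character (lazy) (captured); then one or more of a word character (lazy), then exactly 2 of any character.
The match spans [0:6] → '4&eZsB'.

(0, 6)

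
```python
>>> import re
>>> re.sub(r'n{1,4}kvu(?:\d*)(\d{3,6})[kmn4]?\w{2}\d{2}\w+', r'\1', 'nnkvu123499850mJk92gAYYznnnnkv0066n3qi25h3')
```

'850'

This matches 1 to 4 of a literal 'n', then the literal 'kvu'; then zero or more of a digit (non-capturing group); then 3 to 6 of a digit (captured); then optionally one of [kmn4], then exactly 2 of a word character, then exactly 2 of a digit; then one or more of a word character.
Matches: at [0:42] → 'nnkvu123499850mJk92gAYYznnnnkv0066n3qi25h3'.
Each match is replaced using the text its own group 1 captured.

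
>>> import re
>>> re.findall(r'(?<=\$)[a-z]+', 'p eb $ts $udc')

['ts', 'udc']

The `(?=…)`/`(?<=…)` assertion just peeks at neighbouring text; it doesn't advance the match position.
Scanning left to right: at [6:8] → 'ts'; at [10:13] → 'udc'.
No capturing groups, so `findall` returns the 2 full match strings.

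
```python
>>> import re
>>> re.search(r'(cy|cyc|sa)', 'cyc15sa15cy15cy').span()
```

Alternation tries branches left to right and keeps the first one that lets the overall match succeed at that position.
The match spans [0:2] → 'cy'.

(0, 2)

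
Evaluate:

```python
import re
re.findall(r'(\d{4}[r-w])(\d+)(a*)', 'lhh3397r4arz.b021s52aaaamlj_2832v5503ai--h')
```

[('3397r', '4', 'a'), ('2832v', '5503', 'a')]

This matches exactly 4 of a digit, then a character in [r-w] (captured); then one or more of a digit (captured); then zero or more of a literal 'a' (captured).
`findall` packs the 3 group values into a tuple for every match.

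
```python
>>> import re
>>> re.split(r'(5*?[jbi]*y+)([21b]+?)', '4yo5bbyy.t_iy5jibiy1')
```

This matches zero or more of a literal '5' (lazy), then zero or more of one of [jbi], then one or more of a literal 'y' (captured); then one or more of one of [21b] (lazy) (captured).
Matches to split on: at [13:20] → '5jibiy1'.
`re.split` interleaves the captured-group text with the surrounding fragments.

['4yo5bbyy.t_iy', '5jibiy', '1', '']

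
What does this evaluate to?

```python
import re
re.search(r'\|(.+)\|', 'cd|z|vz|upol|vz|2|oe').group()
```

'|z|vz|upol|vz|2|'

The match spans [2:18] → '|z|vz|upol|vz|2|'.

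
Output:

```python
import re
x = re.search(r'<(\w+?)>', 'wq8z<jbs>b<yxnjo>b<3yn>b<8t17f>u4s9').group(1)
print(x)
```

jbs

The match spans [4:9] → '<jbs>'.
Captured: group 1 = 'jbs'.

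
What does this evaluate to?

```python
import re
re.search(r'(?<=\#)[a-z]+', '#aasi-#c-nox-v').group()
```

'aasi'

The lookaround is zero-width — it requires the adjacent text to match without consuming it, so the asserted text isn't part of the match.
The match spans [1:5] → 'aasi'.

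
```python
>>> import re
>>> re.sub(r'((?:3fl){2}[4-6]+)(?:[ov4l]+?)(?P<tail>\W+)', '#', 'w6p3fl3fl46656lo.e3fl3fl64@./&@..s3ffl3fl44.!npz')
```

'w6p#e#s3ffl3fl44.!npz'

`sub` substitutes '#' at each match site.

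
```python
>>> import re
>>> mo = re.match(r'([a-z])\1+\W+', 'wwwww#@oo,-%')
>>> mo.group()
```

'wwwww#@'

`\1` is not a pattern — it's the concrete string captured by group 1, re-applied verbatim.
With `match`, the pattern is implicitly anchored at the beginning.
The match spans [0:7] → 'wwwww#@'.
Captured: group 1 = 'w'.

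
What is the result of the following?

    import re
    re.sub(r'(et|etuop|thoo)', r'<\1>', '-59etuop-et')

'-59<et>uop-<et>'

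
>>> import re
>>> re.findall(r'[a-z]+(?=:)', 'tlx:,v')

['tlx']

The lookaround is zero-width — it requires the adjacent text to match without consuming it, so the asserted text isn't part of the match.
With no groups in the pattern, `findall` gives back each whole match — 1 here.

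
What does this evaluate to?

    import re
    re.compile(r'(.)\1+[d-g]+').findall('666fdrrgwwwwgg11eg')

A backreference is literal: `\1` must see the identical characters the first group matched.
Scanning left to right: at [0:5] match '666fd', group 1 = '6'; at [5:8] match 'rrg', group 1 = 'r'; at [8:14] match 'wwwwgg', group 1 = 'w'; at [14:18] match '11eg', group 1 = '1'.
`findall` collects group 1 from each match (4 total).

['6', 'r', 'w', '1']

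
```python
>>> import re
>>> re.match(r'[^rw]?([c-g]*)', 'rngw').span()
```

(0, 0)

The pattern matches optionally any character except [rw]; then zero or more of a character in [c-g] (captured).
`match` is anchored at position 0; if the pattern doesn't fit there, it returns None.
The match spans [0:0] → ''.
Captured: group 1 = ''.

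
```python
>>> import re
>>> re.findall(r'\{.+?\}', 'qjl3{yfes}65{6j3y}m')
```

['{yfes}', '{6j3y}']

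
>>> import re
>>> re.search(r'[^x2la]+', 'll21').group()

Pattern: one or more of any character except [x2la].
`search` walks the string left to right and returns the first match it finds.
The match spans [3:4] → '1'.

'1'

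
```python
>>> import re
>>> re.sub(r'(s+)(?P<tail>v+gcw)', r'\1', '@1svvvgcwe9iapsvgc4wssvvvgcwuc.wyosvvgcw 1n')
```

`\1` in the replacement pulls in group 1's text for each match.

'@1se9iapsvgc4wssuc.wyos 1n'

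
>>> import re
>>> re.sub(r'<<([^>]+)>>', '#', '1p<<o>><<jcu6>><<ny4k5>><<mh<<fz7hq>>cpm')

'1p####cpm'

Matches: at [2:7] → '<<o>>'; at [7:15] → '<<jcu6>>'; at [15:24] → '<<ny4k5>>'; at [24:37] → '<<mh<<fz7hq>>'.
Every occurrence is swapped for '#'.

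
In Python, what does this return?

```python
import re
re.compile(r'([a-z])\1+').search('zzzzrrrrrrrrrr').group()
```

'zzzz'

A backreference is literal: `\1` must see the identical characters the first group matched.
The match spans [0:4] → 'zzzz'.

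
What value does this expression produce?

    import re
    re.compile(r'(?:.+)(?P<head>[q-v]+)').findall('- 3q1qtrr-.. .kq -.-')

The pattern matches one or more of any character (non-capturing group); then one or more of a character in [q-v] (captured as 'head').
Walking the string: at [0:16] match '- 3q1qtrr-.. .kq', group 1 = 'q'.
Because there's exactly one group, `findall` drops the full match and keeps group 1 from the one hit.

['q']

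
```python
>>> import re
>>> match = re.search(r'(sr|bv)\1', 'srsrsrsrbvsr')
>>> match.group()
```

The backreference `\1` re-matches whatever the first group consumed, character for character.
`search` walks the string left to right and returns the first match it finds.
The match spans [0:4] → 'srsr'.
Captured: group 1 = 'sr'.

'srsr'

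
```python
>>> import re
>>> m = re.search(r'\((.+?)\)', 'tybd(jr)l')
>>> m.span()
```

(4, 8)

`search` walks the string left to right and returns the first match it finds.
The match spans [4:8] → '(jr)'.
Captured: group 1 = 'jr'.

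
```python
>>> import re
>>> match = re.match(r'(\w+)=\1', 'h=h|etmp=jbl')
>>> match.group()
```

`\1` is not a pattern — it's the concrete string captured by group 1, re-applied verbatim.
With `match`, the pattern is implicitly anchored at the beginning.
The match spans [0:3] → 'h=h'.
Captured: group 1 = 'h'.

'h=h'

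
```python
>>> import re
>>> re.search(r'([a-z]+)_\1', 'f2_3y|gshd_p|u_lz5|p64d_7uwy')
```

None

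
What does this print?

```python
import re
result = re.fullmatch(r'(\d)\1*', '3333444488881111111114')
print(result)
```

`re.fullmatch` requires the pattern to consume the entire string.
Here the string isn't matched end-to-end, so the call returns None.

None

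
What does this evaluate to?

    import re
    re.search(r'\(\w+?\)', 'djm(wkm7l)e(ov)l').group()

`search` walks the string left to right and returns the first match it finds.
The match spans [3:10] → '(wkm7l)'.

'(wkm7l)'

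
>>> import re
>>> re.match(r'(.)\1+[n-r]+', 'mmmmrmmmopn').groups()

('m',)

The backreference `\1` re-matches whatever the first group consumed, character for character.
`re.match` won't scan ahead — the pattern has to work from the very first character.
The match spans [0:5] → 'mmmmr'.
Captured: group 1 = 'm'.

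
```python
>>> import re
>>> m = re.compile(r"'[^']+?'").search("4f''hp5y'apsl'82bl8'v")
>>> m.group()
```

The match spans [3:9] → "'hp5y'".

"'hp5y'"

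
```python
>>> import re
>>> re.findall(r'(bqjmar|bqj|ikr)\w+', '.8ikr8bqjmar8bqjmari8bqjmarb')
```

`findall` collects group 1 from the one match (1 total).

['ikr']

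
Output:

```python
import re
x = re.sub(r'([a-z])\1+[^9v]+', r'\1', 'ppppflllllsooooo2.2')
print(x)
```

p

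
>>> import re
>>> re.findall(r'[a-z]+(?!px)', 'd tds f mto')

['d', 'tds', 'f', 'mto']

A negative assertion filters positions out without eating any characters.
No capturing groups, so `findall` returns the 4 full match strings.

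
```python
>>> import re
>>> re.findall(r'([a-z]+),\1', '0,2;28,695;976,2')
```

A backreference is literal: `\1` must see the identical characters the first group matched.
Because there's exactly one group, `findall` drops the full match and keeps group 1 from each hit.
Nothing in the string satisfies the pattern, so the list is empty.

[]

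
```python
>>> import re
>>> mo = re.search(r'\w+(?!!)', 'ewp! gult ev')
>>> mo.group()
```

'ew'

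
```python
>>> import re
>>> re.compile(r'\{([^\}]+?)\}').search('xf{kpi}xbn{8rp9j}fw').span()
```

The match spans [2:7] → '{kpi}'.

(2, 7)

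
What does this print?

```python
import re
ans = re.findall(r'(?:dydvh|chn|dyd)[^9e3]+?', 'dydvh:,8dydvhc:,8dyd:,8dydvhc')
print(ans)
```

Alternation isn't longest-match — the leftmost alternative that fits at this position is chosen.
Scanning left to right: at [0:6] → 'dydvh:'; at [8:14] → 'dydvhc'; at [17:21] → 'dyd:'; at [23:29] → 'dydvhc'.
Since nothing is captured, `findall` lists the 4 matched substrings directly.

['dydvh:', 'dydvhc', 'dyd:', 'dydvhc']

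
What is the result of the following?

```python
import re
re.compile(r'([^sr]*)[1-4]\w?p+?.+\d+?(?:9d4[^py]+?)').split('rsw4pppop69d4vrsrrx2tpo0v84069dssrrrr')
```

This matches zero or more of any character except [sr] (captured); then a character in [1-4]; then optionally a word character, then one or more of a literal 'p' (lazy); then one or more of any character, then one or more of a digit (lazy); then the literal '9d4', then one or more of any character except [py] (lazy) (non-capturing group).
Matches to split on: at [2:14] → 'w4pppop69d4v'.
`re.split` interleaves the captured-group text with the surrounding fragments.

['rs', 'w', 'rsrrx2tpo0v84069dssrrrr']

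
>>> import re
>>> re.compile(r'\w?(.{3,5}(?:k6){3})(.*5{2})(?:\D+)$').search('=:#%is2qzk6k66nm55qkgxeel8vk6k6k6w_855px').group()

'xeel8vk6k6k6w_855px'

Pattern: optionally a word character; then 3 to 5 of any character, then the literal 'k6' repeated 3 times (captured); then zero or more of any character, then exactly 2 of a literal '5' (captured); then one or more of a non-digit (non-capturing group); then anchored at the end.
`search` walks the string left to right and returns the first match it finds.
The match spans [21:40] → 'xeel8vk6k6k6w_855px'.
Captured: group 1 = 'eel8vk6k6k6', group 2 = 'w_855'.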